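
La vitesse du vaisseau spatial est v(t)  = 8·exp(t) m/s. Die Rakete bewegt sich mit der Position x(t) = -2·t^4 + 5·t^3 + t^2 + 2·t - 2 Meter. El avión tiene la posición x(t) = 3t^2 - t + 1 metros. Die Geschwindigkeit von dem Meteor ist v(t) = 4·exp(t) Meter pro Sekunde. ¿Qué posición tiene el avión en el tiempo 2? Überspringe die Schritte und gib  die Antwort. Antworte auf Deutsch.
Bei t = 2, x = 11.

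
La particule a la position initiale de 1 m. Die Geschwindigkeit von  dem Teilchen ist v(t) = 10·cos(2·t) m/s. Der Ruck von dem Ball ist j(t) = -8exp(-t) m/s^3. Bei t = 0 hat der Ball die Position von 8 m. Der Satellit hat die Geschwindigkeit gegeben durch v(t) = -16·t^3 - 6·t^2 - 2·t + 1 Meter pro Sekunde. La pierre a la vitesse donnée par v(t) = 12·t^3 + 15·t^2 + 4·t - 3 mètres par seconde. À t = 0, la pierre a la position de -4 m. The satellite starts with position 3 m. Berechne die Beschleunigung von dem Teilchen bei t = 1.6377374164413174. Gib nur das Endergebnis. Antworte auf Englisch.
The acceleration at t = 1.6377374164413174 is a = 2.66965154248809.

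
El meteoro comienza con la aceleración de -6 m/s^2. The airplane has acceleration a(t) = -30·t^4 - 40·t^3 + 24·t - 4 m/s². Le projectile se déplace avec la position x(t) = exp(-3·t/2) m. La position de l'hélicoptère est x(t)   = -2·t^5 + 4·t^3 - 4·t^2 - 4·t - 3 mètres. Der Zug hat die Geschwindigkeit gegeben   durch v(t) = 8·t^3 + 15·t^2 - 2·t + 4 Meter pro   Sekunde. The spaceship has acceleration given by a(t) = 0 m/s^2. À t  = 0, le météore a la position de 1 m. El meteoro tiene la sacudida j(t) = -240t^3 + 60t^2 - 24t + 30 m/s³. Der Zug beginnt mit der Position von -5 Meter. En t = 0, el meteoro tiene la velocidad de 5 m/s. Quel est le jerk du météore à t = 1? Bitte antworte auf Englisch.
From the given jerk equation j(t) = -240·t^3 + 60·t^2 - 24·t + 30, we substitute t = 1 to get j = -174.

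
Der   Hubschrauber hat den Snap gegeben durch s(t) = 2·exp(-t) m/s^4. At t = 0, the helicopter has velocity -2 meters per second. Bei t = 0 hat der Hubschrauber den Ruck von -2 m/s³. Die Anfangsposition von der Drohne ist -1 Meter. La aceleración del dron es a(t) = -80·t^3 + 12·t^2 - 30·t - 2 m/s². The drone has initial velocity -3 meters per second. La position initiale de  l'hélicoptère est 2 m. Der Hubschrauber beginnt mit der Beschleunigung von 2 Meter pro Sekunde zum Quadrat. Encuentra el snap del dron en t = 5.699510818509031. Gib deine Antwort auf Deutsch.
Ausgehend von der Beschleunigung a(t) = -80·t^3 + 12·t^2 - 30·t - 2, nehmen wir 2 Ableitungen. Mit d/dt von a(t) finden wir j(t) = -240·t^2 + 24·t - 30. Durch Ableiten von dem Ruck erhalten wir den Snap: s(t) = 24 - 480·t. Aus der Gleichung für den Snap s(t) = 24 - 480·t, setzen wir t = 5.699510818509031 ein und erhalten s = -2711.76519288434.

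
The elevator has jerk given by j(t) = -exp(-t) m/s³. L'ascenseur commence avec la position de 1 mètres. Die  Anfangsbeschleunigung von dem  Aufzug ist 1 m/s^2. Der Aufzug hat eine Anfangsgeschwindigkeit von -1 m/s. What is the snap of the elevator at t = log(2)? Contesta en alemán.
Ausgehend von dem Ruck j(t) = -exp(-t), nehmen wir 1 Ableitung. Durch Ableiten von dem Ruck erhalten wir den Snap: s(t) = exp(-t). Aus der Gleichung für den Snap s(t) = exp(-t), setzen wir t = log(2) ein und erhalten s = 1/2.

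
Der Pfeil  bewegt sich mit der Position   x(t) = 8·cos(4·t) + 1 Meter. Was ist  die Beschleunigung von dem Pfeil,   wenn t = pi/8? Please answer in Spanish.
Para resolver esto, necesitamos tomar 2 derivadas de nuestra ecuación de la posición x(t) = 8·cos(4·t) + 1. La derivada de la posición da la velocidad: v(t) = -32·sin(4·t). La derivada de la velocidad da la aceleración: a(t) = -128·cos(4·t). Tenemos la aceleración a(t) = -128·cos(4·t). Sustituyendo t = pi/8: a(pi/8) = 0.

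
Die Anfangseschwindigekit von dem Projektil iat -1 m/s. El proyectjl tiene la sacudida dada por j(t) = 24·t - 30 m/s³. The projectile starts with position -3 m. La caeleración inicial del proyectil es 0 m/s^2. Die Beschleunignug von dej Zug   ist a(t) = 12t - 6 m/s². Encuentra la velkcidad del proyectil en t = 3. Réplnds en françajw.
Nous devons intégrer notre équation du jerk j(t) = 24·t - 30 2 fois. En intégrant le jerk et en utilisant la condition initiale a(0) = 0, nous obtenons a(t) = 6·t·(2·t - 5). L'intégrale de l'accélération est la vitesse. En utilisant v(0) = -1, nous obtenons v(t) = 4·t^3 - 15·t^2 - 1. En utilisant v(t) = 4·t^3 - 15·t^2 - 1 et en substituant t = 3, nous trouvons v = -28.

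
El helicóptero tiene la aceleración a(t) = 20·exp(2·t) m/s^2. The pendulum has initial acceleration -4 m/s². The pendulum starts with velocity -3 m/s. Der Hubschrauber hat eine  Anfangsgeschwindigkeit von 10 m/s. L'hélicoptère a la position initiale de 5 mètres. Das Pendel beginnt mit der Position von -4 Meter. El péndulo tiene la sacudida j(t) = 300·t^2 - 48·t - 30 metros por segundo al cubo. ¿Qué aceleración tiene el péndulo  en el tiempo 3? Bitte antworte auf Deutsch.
Um dies zu lösen, müssen wir 1 Integral unserer Gleichung für den Ruck j(t) = 300·t^2 - 48·t - 30 finden. Das Integral von dem Ruck ist die Beschleunigung. Mit a(0) = -4 erhalten wir a(t) = 100·t^3 - 24·t^2 - 30·t - 4. Aus der Gleichung für die Beschleunigung a(t) = 100·t^3 - 24·t^2 - 30·t - 4, setzen wir t = 3 ein und erhalten a = 2390.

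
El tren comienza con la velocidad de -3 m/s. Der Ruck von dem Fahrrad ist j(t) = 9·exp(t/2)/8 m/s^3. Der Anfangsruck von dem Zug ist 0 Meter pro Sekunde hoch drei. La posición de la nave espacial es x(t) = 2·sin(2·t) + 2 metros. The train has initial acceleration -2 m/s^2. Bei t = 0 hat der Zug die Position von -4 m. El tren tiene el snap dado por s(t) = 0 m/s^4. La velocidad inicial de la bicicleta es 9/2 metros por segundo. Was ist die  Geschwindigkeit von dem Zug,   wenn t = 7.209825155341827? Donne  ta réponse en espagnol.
Debemos encontrar la antiderivada de nuestra ecuación del snap s(t) = 0 3 veces. La antiderivada del snap es la sacudida. Usando j(0) = 0, obtenemos j(t) = 0. La integral de la sacudida es la aceleración. Usando a(0) = -2, obtenemos a(t) = -2. La antiderivada de la aceleración, con v(0) = -3, da la velocidad: v(t) = -2·t - 3. Tenemos la velocidad v(t) = -2·t - 3. Sustituyendo t = 7.209825155341827: v(7.209825155341827) = -17.4196503106837.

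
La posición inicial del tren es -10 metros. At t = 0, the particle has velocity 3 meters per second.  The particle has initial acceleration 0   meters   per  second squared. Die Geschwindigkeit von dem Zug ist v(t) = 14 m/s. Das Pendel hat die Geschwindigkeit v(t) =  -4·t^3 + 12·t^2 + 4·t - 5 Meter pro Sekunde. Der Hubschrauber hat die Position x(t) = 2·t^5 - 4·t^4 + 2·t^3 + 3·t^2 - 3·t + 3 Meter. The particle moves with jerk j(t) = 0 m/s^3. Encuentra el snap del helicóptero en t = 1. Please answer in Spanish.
Partiendo de la posición x(t) = 2·t^5 - 4·t^4 + 2·t^3 + 3·t^2 - 3·t + 3, tomamos 4 derivadas. Tomando d/dt de x(t), encontramos v(t) = 10·t^4 - 16·t^3 + 6·t^2 + 6·t - 3. Tomando d/dt de v(t), encontramos a(t) = 40·t^3 - 48·t^2 + 12·t + 6. Tomando d/dt de a(t), encontramos j(t) = 120·t^2 - 96·t + 12. La derivada de la sacudida da el snap: s(t) = 240·t - 96. Tenemos el snap s(t) = 240·t - 96. Sustituyendo t = 1: s(1) = 144.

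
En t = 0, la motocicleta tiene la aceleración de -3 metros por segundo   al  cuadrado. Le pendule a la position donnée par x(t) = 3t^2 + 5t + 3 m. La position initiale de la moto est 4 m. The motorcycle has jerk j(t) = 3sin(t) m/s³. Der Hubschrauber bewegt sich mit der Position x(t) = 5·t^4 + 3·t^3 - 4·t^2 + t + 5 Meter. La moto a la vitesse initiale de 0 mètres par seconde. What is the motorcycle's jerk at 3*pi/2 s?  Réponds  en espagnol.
Tenemos la sacudida j(t) = 3·sin(t). Sustituyendo t = 3*pi/2: j(3*pi/2) = -3.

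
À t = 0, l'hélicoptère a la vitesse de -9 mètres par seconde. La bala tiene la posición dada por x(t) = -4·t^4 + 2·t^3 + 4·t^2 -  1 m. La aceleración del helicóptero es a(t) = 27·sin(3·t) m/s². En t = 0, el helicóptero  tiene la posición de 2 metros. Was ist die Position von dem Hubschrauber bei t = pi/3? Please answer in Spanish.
Necesitamos integrar nuestra ecuación de la aceleración a(t) = 27·sin(3·t) 2 veces. La integral de la aceleración es la velocidad. Usando v(0) = -9, obtenemos v(t) = -9·cos(3·t). La antiderivada de la velocidad es la posición. Usando x(0) = 2, obtenemos x(t) = 2 - 3·sin(3·t). Usando x(t) = 2 - 3·sin(3·t) y sustituyendo t = pi/3, encontramos x = 2.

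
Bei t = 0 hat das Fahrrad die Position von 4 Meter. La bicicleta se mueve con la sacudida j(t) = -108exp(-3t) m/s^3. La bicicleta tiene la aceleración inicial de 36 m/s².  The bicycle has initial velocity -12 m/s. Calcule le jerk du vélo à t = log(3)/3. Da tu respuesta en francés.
Nous avons le jerk j(t) = -108·exp(-3·t). En substituant t = log(3)/3: j(log(3)/3) = -36.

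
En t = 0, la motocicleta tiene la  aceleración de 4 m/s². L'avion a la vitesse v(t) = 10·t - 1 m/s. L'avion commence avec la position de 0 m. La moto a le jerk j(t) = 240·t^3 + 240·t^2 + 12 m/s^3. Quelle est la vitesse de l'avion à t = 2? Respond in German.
Wir haben die Geschwindigkeit v(t) = 10·t - 1. Durch Einsetzen von t = 2: v(2) = 19.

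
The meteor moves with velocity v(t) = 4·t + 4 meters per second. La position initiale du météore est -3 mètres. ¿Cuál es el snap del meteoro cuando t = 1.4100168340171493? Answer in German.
Um dies zu lösen, müssen wir 3 Ableitungen unserer Gleichung für die Geschwindigkeit v(t) = 4·t + 4 nehmen. Durch Ableiten von der Geschwindigkeit erhalten wir die Beschleunigung: a(t) = 4. Die Ableitung von der Beschleunigung ergibt den Ruck: j(t) = 0. Mit d/dt von j(t) finden wir s(t) = 0. Wir haben den Snap s(t) = 0. Durch Einsetzen von t = 1.4100168340171493: s(1.4100168340171493) = 0.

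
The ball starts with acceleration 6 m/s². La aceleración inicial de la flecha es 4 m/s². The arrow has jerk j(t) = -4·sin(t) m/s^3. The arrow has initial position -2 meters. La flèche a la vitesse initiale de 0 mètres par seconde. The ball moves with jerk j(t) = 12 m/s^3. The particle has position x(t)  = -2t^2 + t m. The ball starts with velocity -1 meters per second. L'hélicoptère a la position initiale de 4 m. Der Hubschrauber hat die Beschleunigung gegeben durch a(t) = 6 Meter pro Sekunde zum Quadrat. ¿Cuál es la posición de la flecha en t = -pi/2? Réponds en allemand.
Um dies zu lösen, müssen wir 3 Stammfunktionen unserer Gleichung für den Ruck j(t) = -4·sin(t) finden. Das Integral von dem Ruck ist die Beschleunigung. Mit a(0) = 4 erhalten wir a(t) = 4·cos(t). Mit ∫a(t)dt und Anwendung von v(0) = 0, finden wir v(t) = 4·sin(t). Durch Integration von der Geschwindigkeit und Verwendung der Anfangsbedingung x(0) = -2, erhalten wir x(t) = 2 - 4·cos(t). Mit x(t) = 2 - 4·cos(t) und Einsetzen von t = -pi/2, finden wir x = 2.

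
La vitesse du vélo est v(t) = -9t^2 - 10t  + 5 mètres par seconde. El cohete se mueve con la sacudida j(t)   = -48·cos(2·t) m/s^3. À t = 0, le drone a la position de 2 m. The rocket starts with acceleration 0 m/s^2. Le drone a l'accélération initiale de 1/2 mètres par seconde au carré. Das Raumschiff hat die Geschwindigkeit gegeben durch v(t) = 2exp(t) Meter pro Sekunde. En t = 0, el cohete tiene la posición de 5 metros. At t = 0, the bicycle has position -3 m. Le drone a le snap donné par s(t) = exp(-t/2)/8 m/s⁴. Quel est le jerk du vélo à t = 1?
Nous devons dériver notre équation de la vitesse v(t) = -9·t^2 - 10·t + 5 2 fois. En prenant d/dt de v(t), nous trouvons a(t) = -18·t - 10. La dérivée de l'accélération donne le jerk: j(t) = -18. En utilisant j(t) = -18 et en substituant t = 1, nous trouvons j = -18.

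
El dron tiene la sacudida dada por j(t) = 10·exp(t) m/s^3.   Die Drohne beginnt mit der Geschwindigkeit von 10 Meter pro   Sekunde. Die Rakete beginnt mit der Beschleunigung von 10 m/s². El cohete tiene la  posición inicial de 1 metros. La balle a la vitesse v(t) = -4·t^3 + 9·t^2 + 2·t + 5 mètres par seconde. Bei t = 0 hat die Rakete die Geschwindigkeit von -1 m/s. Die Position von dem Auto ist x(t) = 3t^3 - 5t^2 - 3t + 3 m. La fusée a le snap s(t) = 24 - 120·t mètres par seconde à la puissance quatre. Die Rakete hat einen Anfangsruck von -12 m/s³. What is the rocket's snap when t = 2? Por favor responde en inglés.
From the given snap equation s(t) = 24 - 120·t, we substitute t = 2 to get s = -216.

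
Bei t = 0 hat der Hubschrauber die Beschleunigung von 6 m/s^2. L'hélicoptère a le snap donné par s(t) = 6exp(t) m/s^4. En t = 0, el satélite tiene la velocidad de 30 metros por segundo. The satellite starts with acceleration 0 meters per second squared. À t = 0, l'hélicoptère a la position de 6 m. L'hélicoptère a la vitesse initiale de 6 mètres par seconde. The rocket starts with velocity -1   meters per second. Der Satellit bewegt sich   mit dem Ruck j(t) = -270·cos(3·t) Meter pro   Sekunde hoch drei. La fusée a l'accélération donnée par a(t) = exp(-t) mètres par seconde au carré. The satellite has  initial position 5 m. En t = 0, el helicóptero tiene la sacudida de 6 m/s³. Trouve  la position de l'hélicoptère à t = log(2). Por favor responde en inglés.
We need to integrate our snap equation s(t) = 6·exp(t) 4 times. Finding the integral of s(t) and using j(0) = 6: j(t) = 6·exp(t). Finding the integral of j(t) and using a(0) = 6: a(t) = 6·exp(t). Finding the integral of a(t) and using v(0) = 6: v(t) = 6·exp(t). Integrating velocity and using the initial condition x(0) = 6, we get x(t) = 6·exp(t). Using x(t) = 6·exp(t) and substituting t = log(2), we find x = 12.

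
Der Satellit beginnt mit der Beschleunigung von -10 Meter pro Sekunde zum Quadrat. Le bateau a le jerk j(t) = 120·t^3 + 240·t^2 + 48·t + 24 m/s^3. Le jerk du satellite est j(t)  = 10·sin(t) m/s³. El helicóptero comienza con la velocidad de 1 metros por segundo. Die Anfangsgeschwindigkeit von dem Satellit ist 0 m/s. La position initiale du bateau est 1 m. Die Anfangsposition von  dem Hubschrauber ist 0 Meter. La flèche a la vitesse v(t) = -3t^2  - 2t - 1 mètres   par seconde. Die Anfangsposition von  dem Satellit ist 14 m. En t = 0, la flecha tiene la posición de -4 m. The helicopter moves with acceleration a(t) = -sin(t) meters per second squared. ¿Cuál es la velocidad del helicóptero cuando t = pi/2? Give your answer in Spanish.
Debemos encontrar la antiderivada de nuestra ecuación de la aceleración a(t) = -sin(t) 1 vez. La integral de la aceleración, con v(0) = 1, da la velocidad: v(t) = cos(t). De la ecuación de la velocidad v(t) = cos(t), sustituimos t = pi/2 para obtener v = 0.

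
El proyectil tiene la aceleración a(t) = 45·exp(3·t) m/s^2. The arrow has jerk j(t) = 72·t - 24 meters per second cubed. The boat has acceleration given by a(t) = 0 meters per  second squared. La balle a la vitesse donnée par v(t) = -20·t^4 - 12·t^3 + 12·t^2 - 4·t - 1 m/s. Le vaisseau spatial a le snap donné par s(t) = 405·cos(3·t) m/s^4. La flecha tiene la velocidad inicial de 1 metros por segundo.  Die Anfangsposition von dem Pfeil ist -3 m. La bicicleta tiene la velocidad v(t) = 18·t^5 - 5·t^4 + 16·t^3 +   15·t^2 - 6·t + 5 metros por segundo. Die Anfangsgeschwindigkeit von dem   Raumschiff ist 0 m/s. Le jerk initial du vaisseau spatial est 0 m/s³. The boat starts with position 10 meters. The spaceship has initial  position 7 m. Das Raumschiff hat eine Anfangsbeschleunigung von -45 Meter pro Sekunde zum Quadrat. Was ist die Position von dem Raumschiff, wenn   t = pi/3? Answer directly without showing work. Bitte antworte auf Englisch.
The answer is -3.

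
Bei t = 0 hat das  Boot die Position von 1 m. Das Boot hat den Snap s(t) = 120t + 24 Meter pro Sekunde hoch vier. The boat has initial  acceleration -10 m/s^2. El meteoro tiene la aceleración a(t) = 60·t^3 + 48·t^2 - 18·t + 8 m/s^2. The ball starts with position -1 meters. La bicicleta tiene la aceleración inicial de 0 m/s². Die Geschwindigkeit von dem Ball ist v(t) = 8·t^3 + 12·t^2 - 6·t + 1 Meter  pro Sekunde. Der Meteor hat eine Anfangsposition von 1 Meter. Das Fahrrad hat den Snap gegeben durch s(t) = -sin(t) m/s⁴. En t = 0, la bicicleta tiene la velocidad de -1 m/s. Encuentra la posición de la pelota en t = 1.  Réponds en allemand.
Ausgehend von der Geschwindigkeit v(t) = 8·t^3 + 12·t^2 - 6·t + 1, nehmen wir 1 Integral. Das Integral von der Geschwindigkeit ist die Position. Mit x(0) = -1 erhalten wir x(t) = 2·t^4 + 4·t^3 - 3·t^2 + t - 1. Mit x(t) = 2·t^4 + 4·t^3 - 3·t^2 + t - 1 und Einsetzen von t = 1, finden wir x = 3.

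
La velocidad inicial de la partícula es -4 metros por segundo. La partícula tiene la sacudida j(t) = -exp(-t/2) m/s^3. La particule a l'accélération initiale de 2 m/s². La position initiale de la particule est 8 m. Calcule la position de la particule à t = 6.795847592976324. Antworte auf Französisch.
En partant du jerk j(t) = -exp(-t/2), nous prenons 3 intégrales. L'intégrale du jerk, avec a(0) = 2, donne l'accélération: a(t) = 2·exp(-t/2). En intégrant l'accélération et en utilisant la condition initiale v(0) = -4, nous obtenons v(t) = -4·exp(-t/2). En intégrant la vitesse et en utilisant la condition initiale x(0) = 8, nous obtenons x(t) = 8·exp(-t/2). Nous avons la position x(t) = 8·exp(-t/2). En substituant t = 6.795847592976324: x(6.795847592976324) = 0.267541053121479.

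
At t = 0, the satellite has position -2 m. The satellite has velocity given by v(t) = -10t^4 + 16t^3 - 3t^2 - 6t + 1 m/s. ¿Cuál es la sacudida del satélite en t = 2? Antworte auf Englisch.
Starting from velocity v(t) = -10·t^4 + 16·t^3 - 3·t^2 - 6·t + 1, we take 2 derivatives. Taking d/dt of v(t), we find a(t) = -40·t^3 + 48·t^2 - 6·t - 6. Taking d/dt of a(t), we find j(t) = -120·t^2 + 96·t - 6. Using j(t) = -120·t^2 + 96·t - 6 and substituting t = 2, we find j = -294.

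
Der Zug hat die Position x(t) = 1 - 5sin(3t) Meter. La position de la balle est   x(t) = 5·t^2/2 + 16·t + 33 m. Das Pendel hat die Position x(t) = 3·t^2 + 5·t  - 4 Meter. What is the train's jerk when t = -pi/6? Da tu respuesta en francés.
Nous devons dériver notre équation de la position x(t) = 1 - 5·sin(3·t) 3 fois. En prenant d/dt de x(t), nous trouvons v(t) = -15·cos(3·t). La dérivée de la vitesse donne l'accélération: a(t) = 45·sin(3·t). En dérivant l'accélération, nous obtenons le jerk: j(t) = 135·cos(3·t). Nous avons le jerk j(t) = 135·cos(3·t). En substituant t = -pi/6: j(-pi/6) = 0.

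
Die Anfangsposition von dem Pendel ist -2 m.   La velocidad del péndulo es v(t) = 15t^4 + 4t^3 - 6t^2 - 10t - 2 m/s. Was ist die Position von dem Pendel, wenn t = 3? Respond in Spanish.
Debemos encontrar la antiderivada de nuestra ecuación de la velocidad v(t) = 15·t^4 + 4·t^3 - 6·t^2 - 10·t - 2 1 vez. La integral de la velocidad es la posición. Usando x(0) = -2, obtenemos x(t) = 3·t^5 + t^4 - 2·t^3 - 5·t^2 - 2·t - 2. Tenemos la posición x(t) = 3·t^5 + t^4 - 2·t^3 - 5·t^2 - 2·t - 2. Sustituyendo t = 3: x(3) = 703.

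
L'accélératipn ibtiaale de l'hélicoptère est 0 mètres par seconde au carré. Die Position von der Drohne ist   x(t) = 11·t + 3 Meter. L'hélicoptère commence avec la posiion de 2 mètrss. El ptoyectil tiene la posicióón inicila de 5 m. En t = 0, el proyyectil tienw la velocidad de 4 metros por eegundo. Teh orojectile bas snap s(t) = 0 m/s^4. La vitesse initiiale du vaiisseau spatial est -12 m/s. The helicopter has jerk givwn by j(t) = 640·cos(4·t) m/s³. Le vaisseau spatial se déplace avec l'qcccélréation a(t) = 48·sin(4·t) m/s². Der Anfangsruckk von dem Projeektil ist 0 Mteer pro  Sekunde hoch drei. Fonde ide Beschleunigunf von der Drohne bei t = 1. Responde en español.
Debemos derivar nuestra ecuación de la posición x(t) = 11·t + 3 2 veces. Derivando la posición, obtenemos la velocidad: v(t) = 11. Derivando la velocidad, obtenemos la aceleración: a(t) = 0. Usando a(t) = 0 y sustituyendo t = 1, encontramos a = 0.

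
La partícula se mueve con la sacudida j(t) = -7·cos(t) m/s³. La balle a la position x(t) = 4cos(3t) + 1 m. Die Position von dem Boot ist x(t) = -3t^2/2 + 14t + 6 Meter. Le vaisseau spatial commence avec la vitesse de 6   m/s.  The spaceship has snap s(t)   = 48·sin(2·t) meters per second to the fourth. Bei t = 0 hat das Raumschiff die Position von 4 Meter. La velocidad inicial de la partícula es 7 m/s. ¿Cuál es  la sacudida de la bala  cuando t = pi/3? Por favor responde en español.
Debemos derivar nuestra ecuación de la posición x(t) = 4·cos(3·t) + 1 3 veces. La derivada de la posición da la velocidad: v(t) = -12·sin(3·t). La derivada de la velocidad da la aceleración: a(t) = -36·cos(3·t). La derivada de la aceleración da la sacudida: j(t) = 108·sin(3·t). De la ecuación de la sacudida j(t) = 108·sin(3·t), sustituimos t = pi/3 para obtener j = 0.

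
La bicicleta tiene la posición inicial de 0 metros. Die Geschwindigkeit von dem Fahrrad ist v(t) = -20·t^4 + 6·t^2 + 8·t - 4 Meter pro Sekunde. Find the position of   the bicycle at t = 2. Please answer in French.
En partant de la vitesse v(t) = -20·t^4 + 6·t^2 + 8·t - 4, nous prenons 1 primitive. L'intégrale de la vitesse, avec x(0) = 0, donne la position: x(t) = -4·t^5 + 2·t^3 + 4·t^2 - 4·t. De l'équation de la position x(t) = -4·t^5 + 2·t^3 + 4·t^2 - 4·t, nous substituons t = 2 pour obtenir x = -104.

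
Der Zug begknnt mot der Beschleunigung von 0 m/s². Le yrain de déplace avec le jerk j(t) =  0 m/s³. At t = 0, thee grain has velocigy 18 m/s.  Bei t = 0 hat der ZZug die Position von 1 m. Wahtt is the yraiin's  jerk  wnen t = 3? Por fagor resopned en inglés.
From the given jerk equation j(t) = 0, we substitute t = 3 to get j = 0.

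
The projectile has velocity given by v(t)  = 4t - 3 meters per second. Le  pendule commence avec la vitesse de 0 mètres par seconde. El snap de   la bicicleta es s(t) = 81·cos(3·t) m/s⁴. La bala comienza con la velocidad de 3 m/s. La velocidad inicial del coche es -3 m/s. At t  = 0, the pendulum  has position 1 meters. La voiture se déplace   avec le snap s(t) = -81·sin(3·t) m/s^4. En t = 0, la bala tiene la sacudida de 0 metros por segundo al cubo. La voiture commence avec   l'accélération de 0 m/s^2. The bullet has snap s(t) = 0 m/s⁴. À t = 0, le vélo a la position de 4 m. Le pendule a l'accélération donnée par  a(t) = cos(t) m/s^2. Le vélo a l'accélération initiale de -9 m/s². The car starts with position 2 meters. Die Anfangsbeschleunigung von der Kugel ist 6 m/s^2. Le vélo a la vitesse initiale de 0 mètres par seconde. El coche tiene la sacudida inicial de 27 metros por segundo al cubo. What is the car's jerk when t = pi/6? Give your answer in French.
Nous devons intégrer notre équation du snap s(t) = -81·sin(3·t) 1 fois. En prenant ∫s(t)dt et en appliquant j(0) = 27, nous trouvons j(t) = 27·cos(3·t). En utilisant j(t) = 27·cos(3·t) et en substituant t = pi/6, nous trouvons j = 0.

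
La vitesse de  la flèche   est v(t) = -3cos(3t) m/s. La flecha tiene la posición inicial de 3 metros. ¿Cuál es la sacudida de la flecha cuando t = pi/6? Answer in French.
Pour résoudre ceci, nous devons prendre 2 dérivées de notre équation de la vitesse v(t) = -3·cos(3·t). La dérivée de la vitesse donne l'accélération: a(t) = 9·sin(3·t). En prenant d/dt de a(t), nous trouvons j(t) = 27·cos(3·t). En utilisant j(t) = 27·cos(3·t) et en substituant t = pi/6, nous trouvons j = 0.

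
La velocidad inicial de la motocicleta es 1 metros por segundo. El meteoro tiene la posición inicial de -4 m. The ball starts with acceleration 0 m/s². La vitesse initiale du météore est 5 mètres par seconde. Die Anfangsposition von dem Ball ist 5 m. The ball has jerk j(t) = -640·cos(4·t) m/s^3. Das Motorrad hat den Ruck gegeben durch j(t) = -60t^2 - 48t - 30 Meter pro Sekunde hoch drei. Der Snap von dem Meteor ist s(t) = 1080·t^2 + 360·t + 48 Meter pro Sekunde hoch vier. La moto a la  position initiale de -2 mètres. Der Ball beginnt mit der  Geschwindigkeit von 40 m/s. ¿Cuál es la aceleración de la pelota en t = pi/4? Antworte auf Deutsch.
Wir müssen unsere Gleichung für den Ruck j(t) = -640·cos(4·t) 1-mal integrieren. Die Stammfunktion von dem Ruck ist die Beschleunigung. Mit a(0) = 0 erhalten wir a(t) = -160·sin(4·t). Aus der Gleichung für die Beschleunigung a(t) = -160·sin(4·t), setzen wir t = pi/4 ein und erhalten a = 0.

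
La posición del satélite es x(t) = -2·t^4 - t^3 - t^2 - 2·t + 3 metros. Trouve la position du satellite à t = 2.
De l'équation de la position x(t) = -2·t^4 - t^3 - t^2 - 2·t + 3, nous substituons t = 2 pour obtenir x = -45.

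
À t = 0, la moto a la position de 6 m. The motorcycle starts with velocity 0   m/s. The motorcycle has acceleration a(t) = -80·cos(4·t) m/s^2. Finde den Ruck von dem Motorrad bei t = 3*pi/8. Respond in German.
Ausgehend von der Beschleunigung a(t) = -80·cos(4·t), nehmen wir 1 Ableitung. Durch Ableiten von der Beschleunigung erhalten wir den Ruck: j(t) = 320·sin(4·t). Mit j(t) = 320·sin(4·t) und Einsetzen von t = 3*pi/8, finden wir j = -320.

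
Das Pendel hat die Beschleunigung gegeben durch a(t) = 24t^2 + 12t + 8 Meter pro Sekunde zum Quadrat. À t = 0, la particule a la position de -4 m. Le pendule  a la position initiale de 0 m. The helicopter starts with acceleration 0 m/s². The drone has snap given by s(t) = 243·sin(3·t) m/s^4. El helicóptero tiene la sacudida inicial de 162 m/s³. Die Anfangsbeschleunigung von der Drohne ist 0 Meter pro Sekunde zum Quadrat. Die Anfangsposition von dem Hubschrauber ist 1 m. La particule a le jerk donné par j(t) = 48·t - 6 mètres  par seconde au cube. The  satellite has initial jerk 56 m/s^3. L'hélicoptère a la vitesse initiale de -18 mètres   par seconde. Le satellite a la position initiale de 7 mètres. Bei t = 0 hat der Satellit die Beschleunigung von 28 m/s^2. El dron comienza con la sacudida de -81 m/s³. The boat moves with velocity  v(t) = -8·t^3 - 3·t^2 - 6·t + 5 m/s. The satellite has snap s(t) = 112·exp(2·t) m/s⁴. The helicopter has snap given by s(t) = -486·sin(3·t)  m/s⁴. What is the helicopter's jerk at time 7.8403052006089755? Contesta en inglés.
We need to integrate our snap equation s(t) = -486·sin(3·t) 1 time. Integrating snap and using the initial condition j(0) = 162, we get j(t) = 162·cos(3·t). Using j(t) = 162·cos(3·t) and substituting t = 7.8403052006089755, we find j = -6.64488191321346.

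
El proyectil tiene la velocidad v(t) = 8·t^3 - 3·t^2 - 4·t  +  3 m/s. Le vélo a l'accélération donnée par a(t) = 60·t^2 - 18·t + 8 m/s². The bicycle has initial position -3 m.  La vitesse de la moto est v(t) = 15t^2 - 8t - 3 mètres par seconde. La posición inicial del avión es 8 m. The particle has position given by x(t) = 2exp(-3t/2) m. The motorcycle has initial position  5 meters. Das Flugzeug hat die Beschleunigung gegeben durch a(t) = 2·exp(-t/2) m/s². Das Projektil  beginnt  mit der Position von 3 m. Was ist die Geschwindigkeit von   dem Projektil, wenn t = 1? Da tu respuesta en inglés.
Using v(t) = 8·t^3 - 3·t^2 - 4·t + 3 and substituting t = 1, we find v = 4.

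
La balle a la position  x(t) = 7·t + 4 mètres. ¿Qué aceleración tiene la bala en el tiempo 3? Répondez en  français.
Nous devons dériver notre équation de la position x(t) = 7·t + 4 2 fois. En dérivant la position, nous obtenons la vitesse: v(t) = 7. En prenant d/dt de v(t), nous trouvons a(t) = 0. De l'équation de l'accélération a(t) = 0, nous substituons t = 3 pour obtenir a = 0.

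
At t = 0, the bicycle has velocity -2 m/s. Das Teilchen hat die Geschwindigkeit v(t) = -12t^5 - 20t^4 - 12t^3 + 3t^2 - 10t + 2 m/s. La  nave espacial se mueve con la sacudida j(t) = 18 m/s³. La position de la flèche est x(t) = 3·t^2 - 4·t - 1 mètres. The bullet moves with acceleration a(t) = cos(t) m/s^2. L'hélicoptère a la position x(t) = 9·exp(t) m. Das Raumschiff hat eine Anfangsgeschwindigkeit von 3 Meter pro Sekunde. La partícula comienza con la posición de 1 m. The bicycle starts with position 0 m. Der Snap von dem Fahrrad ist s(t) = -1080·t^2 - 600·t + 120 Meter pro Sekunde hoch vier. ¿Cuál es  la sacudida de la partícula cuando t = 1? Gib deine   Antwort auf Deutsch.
Um dies zu lösen, müssen wir 2 Ableitungen unserer Gleichung für die Geschwindigkeit v(t) = -12·t^5 - 20·t^4 - 12·t^3 + 3·t^2 - 10·t + 2 nehmen. Mit d/dt von v(t) finden wir a(t) = -60·t^4 - 80·t^3 - 36·t^2 + 6·t - 10. Mit d/dt von a(t) finden wir j(t) = -240·t^3 - 240·t^2 - 72·t + 6. Mit j(t) = -240·t^3 - 240·t^2 - 72·t + 6 und Einsetzen von t = 1, finden wir j = -546.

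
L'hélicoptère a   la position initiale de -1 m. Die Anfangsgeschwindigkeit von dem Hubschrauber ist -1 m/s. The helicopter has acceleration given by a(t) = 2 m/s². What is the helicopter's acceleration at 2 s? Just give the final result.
The acceleration at t = 2 is a = 2.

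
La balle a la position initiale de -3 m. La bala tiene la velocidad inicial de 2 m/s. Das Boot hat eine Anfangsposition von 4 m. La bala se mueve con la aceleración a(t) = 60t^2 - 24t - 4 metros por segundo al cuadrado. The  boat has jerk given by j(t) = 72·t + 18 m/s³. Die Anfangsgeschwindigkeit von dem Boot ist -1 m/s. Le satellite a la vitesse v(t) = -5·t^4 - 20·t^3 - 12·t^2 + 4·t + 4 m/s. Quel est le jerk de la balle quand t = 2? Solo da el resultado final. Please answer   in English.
The jerk at t = 2 is j = 216.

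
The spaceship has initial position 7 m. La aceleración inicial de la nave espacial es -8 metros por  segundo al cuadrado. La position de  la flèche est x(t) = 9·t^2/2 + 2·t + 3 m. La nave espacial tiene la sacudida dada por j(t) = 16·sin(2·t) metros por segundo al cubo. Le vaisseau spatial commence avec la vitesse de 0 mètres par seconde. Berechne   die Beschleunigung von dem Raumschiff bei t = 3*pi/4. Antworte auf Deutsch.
Wir müssen das Integral unserer Gleichung für den Ruck j(t) = 16·sin(2·t) 1-mal finden. Mit ∫j(t)dt und Anwendung von a(0) = -8, finden wir a(t) = -8·cos(2·t). Wir haben die Beschleunigung a(t) = -8·cos(2·t). Durch Einsetzen von t = 3*pi/4: a(3*pi/4) = 0.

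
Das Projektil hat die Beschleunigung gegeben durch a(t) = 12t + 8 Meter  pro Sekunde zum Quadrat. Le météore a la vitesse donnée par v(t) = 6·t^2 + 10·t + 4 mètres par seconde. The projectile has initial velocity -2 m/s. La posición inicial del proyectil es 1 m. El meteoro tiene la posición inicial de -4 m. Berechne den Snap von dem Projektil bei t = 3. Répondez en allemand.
Um dies zu lösen, müssen wir 2 Ableitungen unserer Gleichung für die Beschleunigung a(t) = 12·t + 8 nehmen. Durch Ableiten von der Beschleunigung erhalten wir den Ruck: j(t) = 12. Durch Ableiten von dem Ruck erhalten wir den Snap: s(t) = 0. Mit s(t) = 0 und Einsetzen von t = 3, finden wir s = 0.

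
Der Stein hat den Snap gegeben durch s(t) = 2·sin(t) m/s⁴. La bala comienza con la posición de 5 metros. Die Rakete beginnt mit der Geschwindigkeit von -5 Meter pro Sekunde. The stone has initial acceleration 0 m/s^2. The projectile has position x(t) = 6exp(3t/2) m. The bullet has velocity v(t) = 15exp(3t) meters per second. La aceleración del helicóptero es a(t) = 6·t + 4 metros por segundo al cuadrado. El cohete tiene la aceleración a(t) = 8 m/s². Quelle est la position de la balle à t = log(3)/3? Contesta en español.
Partiendo de la velocidad v(t) = 15·exp(3·t), tomamos 1 antiderivada. La antiderivada de la velocidad es la posición. Usando x(0) = 5, obtenemos x(t) = 5·exp(3·t). Usando x(t) = 5·exp(3·t) y sustituyendo t = log(3)/3, encontramos x = 15.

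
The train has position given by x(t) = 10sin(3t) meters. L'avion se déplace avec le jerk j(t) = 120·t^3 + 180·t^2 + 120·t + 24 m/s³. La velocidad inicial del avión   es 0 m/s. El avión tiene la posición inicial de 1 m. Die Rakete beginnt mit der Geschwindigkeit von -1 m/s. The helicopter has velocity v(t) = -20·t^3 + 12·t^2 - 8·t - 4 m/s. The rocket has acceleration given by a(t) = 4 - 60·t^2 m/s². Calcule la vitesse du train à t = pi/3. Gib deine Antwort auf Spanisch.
Debemos derivar nuestra ecuación de la posición x(t) = 10·sin(3·t) 1 vez. La derivada de la posición da la velocidad: v(t) = 30·cos(3·t). Usando v(t) = 30·cos(3·t) y sustituyendo t = pi/3, encontramos v = -30.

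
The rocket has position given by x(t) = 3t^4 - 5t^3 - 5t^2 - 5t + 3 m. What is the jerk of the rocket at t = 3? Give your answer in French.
En partant de la position x(t) = 3·t^4 - 5·t^3 - 5·t^2 - 5·t + 3, nous prenons 3 dérivées. La dérivée de la position donne la vitesse: v(t) = 12·t^3 - 15·t^2 - 10·t - 5. La dérivée de la vitesse donne l'accélération: a(t) = 36·t^2 - 30·t - 10. En prenant d/dt de a(t), nous trouvons j(t) = 72·t - 30. En utilisant j(t) = 72·t - 30 et en substituant t = 3, nous trouvons j = 186.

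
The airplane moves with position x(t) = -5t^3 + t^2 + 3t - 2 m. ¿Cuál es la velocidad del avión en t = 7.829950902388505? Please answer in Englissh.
To solve this, we need to take 1 derivative of our position equation x(t) = -5·t^3 + t^2 + 3·t - 2. Differentiating position, we get velocity: v(t) = -15·t^2 + 2·t + 3. We have velocity v(t) = -15·t^2 + 2·t + 3. Substituting t = 7.829950902388505: v(7.829950902388505) = -900.962065202442.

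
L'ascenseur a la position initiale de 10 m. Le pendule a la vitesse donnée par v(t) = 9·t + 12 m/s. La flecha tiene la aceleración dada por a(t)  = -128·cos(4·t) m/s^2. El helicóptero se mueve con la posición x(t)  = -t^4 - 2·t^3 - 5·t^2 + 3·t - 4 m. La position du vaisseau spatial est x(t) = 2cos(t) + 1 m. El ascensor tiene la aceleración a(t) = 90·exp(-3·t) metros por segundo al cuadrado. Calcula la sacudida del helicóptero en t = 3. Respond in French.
En partant de la position x(t) = -t^4 - 2·t^3 - 5·t^2 + 3·t - 4, nous prenons 3 dérivées. En prenant d/dt de x(t), nous trouvons v(t) = -4·t^3 - 6·t^2 - 10·t + 3. En prenant d/dt de v(t), nous trouvons a(t) = -12·t^2 - 12·t - 10. En prenant d/dt de a(t), nous trouvons j(t) = -24·t - 12. De l'équation du jerk j(t) = -24·t - 12, nous substituons t = 3 pour obtenir j = -84.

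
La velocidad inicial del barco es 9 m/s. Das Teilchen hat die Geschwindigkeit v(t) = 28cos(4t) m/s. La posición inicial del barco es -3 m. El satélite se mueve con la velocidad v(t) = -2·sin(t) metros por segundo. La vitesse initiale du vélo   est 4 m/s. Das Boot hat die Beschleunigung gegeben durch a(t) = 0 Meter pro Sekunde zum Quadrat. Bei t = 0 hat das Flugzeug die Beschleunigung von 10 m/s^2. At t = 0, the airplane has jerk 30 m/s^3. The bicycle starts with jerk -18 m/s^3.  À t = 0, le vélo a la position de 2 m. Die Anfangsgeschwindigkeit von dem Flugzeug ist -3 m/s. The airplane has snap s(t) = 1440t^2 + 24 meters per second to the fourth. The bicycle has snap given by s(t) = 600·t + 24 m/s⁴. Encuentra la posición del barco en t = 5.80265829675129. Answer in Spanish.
Partiendo de la aceleración a(t) = 0, tomamos 2 integrales. La integral de la aceleración, con v(0) = 9, da la velocidad: v(t) = 9. Tomando ∫v(t)dt y aplicando x(0) = -3, encontramos x(t) = 9·t - 3. De la ecuación de la posición x(t) = 9·t - 3, sustituimos t = 5.80265829675129 para obtener x = 49.2239246707616.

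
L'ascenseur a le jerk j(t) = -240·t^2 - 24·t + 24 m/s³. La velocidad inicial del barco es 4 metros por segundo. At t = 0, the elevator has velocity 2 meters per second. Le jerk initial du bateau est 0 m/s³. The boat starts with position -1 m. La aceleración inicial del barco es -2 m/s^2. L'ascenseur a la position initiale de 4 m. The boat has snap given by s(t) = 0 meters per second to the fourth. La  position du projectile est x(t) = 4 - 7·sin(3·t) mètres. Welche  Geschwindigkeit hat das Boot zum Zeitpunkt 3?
Wir müssen unsere Gleichung für den Snap s(t) = 0 3-mal integrieren. Das Integral von dem Snap ist der Ruck. Mit j(0) = 0 erhalten wir j(t) = 0. Die Stammfunktion von dem Ruck, mit a(0) = -2, ergibt die Beschleunigung: a(t) = -2. Das Integral von der Beschleunigung ist die Geschwindigkeit. Mit v(0) = 4 erhalten wir v(t) = 4 - 2·t. Aus der Gleichung für die Geschwindigkeit v(t) = 4 - 2·t, setzen wir t = 3 ein und erhalten v = -2.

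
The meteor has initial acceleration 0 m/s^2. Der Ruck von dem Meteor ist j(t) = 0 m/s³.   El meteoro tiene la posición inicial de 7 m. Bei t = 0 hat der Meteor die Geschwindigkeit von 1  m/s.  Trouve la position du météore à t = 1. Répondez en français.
En partant du jerk j(t) = 0, nous prenons 3 primitives. En intégrant le jerk et en utilisant la condition initiale a(0) = 0, nous obtenons a(t) = 0. En intégrant l'accélération et en utilisant la condition initiale v(0) = 1, nous obtenons v(t) = 1. En prenant ∫v(t)dt et en appliquant x(0) = 7, nous trouvons x(t) = t + 7. En utilisant x(t) = t + 7 et en substituant t = 1, nous trouvons x = 8.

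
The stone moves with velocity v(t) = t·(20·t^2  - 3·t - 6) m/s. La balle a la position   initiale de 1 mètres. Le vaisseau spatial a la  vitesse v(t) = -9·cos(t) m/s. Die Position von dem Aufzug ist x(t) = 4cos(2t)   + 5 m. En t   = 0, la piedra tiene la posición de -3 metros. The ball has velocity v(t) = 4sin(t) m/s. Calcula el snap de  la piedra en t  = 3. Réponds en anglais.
To solve this, we need to take 3 derivatives of our velocity equation v(t) = t·(20·t^2 - 3·t - 6). Taking d/dt of v(t), we find a(t) = 20·t^2 + t·(40·t - 3) - 3·t - 6. Differentiating acceleration, we get jerk: j(t) = 120·t - 6. The derivative of jerk gives snap: s(t) = 120. Using s(t) = 120 and substituting t = 3, we find s = 120.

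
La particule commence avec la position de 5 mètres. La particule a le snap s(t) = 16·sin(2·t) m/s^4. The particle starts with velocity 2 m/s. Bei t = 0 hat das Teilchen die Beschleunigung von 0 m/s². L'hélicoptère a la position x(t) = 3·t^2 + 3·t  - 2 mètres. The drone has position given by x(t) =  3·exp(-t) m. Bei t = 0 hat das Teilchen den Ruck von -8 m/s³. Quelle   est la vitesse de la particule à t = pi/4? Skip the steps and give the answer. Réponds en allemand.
Die Antwort ist 0.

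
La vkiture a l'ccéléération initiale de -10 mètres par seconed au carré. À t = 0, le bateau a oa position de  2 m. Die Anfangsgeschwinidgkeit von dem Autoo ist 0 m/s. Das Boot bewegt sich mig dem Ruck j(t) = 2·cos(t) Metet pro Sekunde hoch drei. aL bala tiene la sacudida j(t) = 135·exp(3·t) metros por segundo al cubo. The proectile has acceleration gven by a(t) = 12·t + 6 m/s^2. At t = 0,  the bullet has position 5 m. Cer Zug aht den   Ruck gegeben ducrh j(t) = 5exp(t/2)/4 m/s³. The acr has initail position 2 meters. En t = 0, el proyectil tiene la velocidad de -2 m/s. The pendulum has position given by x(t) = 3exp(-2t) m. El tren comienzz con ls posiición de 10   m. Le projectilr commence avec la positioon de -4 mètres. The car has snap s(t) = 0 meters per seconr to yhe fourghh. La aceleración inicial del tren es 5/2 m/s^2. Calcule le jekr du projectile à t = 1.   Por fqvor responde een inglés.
Starting from acceleration a(t) = 12·t + 6, we take 1 derivative. Taking d/dt of a(t), we find j(t) = 12. We have jerk j(t) = 12. Substituting t = 1: j(1) = 12.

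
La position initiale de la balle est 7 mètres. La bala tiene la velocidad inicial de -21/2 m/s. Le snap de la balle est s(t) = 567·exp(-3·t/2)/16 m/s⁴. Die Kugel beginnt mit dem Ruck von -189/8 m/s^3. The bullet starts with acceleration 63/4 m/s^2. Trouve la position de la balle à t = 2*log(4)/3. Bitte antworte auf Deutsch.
Wir müssen das Integral unserer Gleichung für den Snap s(t) = 567·exp(-3·t/2)/16 4-mal finden. Durch Integration von dem Snap und Verwendung der Anfangsbedingung j(0) = -189/8, erhalten wir j(t) = -189·exp(-3·t/2)/8. Durch Integration von dem Ruck und Verwendung der Anfangsbedingung a(0) = 63/4, erhalten wir a(t) = 63·exp(-3·t/2)/4. Die Stammfunktion von der Beschleunigung ist die Geschwindigkeit. Mit v(0) = -21/2 erhalten wir v(t) = -21·exp(-3·t/2)/2. Das Integral von der Geschwindigkeit, mit x(0) = 7, ergibt die Position: x(t) = 7·exp(-3·t/2). Mit x(t) = 7·exp(-3·t/2) und Einsetzen von t = 2*log(4)/3, finden wir x = 7/4.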